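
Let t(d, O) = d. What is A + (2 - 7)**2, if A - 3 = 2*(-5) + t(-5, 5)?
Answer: 13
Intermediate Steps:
A = -12 (A = 3 + (2*(-5) - 5) = 3 + (-10 - 5) = 3 - 15 = -12)
A + (2 - 7)**2 = -12 + (2 - 7)**2 = -12 + (-5)**2 = -12 + 25 = 13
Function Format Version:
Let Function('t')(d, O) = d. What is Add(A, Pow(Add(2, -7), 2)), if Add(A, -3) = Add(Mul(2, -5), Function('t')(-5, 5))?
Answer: 13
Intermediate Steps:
A = -12 (A = Add(3, Add(Mul(2, -5), -5)) = Add(3, Add(-10, -5)) = Add(3, -15) = -12)
Add(A, Pow(Add(2, -7), 2)) = Add(-12, Pow(Add(2, -7), 2)) = Add(-12, Pow(-5, 2)) = Add(-12, 25) = 13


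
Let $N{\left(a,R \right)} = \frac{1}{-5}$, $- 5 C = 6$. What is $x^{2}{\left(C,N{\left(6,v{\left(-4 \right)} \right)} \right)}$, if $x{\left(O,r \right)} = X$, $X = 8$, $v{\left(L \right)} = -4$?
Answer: $64$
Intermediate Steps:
$C = - \frac{6}{5}$ ($C = \left(- \frac{1}{5}\right) 6 = - \frac{6}{5} \approx -1.2$)
$N{\left(a,R \right)} = - \frac{1}{5}$
$x{\left(O,r \right)} = 8$
$x^{2}{\left(C,N{\left(6,v{\left(-4 \right)} \right)} \right)} = 8^{2} = 64$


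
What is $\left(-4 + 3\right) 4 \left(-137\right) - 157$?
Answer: $391$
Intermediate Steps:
$\left(-4 + 3\right) 4 \left(-137\right) - 157 = \left(-1\right) 4 \left(-137\right) - 157 = \left(-4\right) \left(-137\right) - 157 = 548 - 157 = 391$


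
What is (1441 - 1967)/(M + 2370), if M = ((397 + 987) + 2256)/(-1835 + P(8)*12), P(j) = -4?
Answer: -70747/318505 ≈ -0.22212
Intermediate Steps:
M = -520/269 (M = ((397 + 987) + 2256)/(-1835 - 4*12) = (1384 + 2256)/(-1835 - 48) = 3640/(-1883) = 3640*(-1/1883) = -520/269 ≈ -1.9331)
(1441 - 1967)/(M + 2370) = (1441 - 1967)/(-520/269 + 2370) = -526/637010/269 = -526*269/637010 = -70747/318505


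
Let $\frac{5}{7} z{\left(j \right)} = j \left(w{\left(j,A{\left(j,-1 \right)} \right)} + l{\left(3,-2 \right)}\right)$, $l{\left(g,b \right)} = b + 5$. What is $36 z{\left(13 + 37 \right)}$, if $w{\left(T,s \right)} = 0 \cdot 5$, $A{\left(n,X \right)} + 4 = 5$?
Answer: $7560$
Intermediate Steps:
$A{\left(n,X \right)} = 1$ ($A{\left(n,X \right)} = -4 + 5 = 1$)
$l{\left(g,b \right)} = 5 + b$
$w{\left(T,s \right)} = 0$
$z{\left(j \right)} = \frac{21 j}{5}$ ($z{\left(j \right)} = \frac{7 j \left(0 + \left(5 - 2\right)\right)}{5} = \frac{7 j \left(0 + 3\right)}{5} = \frac{7 j 3}{5} = \frac{7 \cdot 3 j}{5} = \frac{21 j}{5}$)
$36 z{\left(13 + 37 \right)} = 36 \frac{21 \left(13 + 37\right)}{5} = 36 \cdot \frac{21}{5} \cdot 50 = 36 \cdot 210 = 7560$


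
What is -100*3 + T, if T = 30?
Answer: -270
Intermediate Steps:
-100*3 + T = -100*3 + 30 = -50*6 + 30 = -300 + 30 = -270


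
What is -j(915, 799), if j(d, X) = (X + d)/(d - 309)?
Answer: -857/303 ≈ -2.8284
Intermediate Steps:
j(d, X) = (X + d)/(-309 + d)
-j(915, 799) = -(799 + 915)/(-309 + 915) = -1714/606 = -1*857/303 = -857/303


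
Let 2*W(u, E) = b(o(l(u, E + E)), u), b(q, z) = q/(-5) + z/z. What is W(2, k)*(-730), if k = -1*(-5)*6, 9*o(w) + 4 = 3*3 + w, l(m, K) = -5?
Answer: -365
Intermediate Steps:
o(w) = 5/9 + w/9 (o(w) = -4/9 + (3*3 + w)/9 = -4/9 + (9 + w)/9 = -4/9 + (1 + w/9) = 5/9 + w/9)
k = 30 (k = 5*6 = 30)
b(q, z) = 1 - q/5 (b(q, z) = q*(-1/5) + 1 = -q/5 + 1 = 1 - q/5)
W(u, E) = 1/2 (W(u, E) = (1 - (5/9 + (1/9)*(-5))/5)/2 = (1 - (5/9 - 5/9)/5)/2 = (1 - 1/5*0)/2 = (1 + 0)/2 = (1/2)*1 = 1/2)
W(2, k)*(-730) = (1/2)*(-730) = -365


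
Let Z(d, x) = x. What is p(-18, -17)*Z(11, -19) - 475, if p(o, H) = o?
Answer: -133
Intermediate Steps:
p(-18, -17)*Z(11, -19) - 475 = -18*(-19) - 475 = 342 - 475 = -133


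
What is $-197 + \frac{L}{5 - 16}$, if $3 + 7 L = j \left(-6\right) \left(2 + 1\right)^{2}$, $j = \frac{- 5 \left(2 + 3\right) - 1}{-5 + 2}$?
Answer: $- \frac{14698}{77} \approx -190.88$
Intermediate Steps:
$j = \frac{26}{3}$ ($j = \frac{\left(-5\right) 5 - 1}{-3} = \left(-25 - 1\right) \left(- \frac{1}{3}\right) = \left(-26\right) \left(- \frac{1}{3}\right) = \frac{26}{3} \approx 8.6667$)
$L = - \frac{471}{7}$ ($L = - \frac{3}{7} + \frac{\frac{26}{3} \left(-6\right) \left(2 + 1\right)^{2}}{7} = - \frac{3}{7} + \frac{\left(-52\right) 3^{2}}{7} = - \frac{3}{7} + \frac{\left(-52\right) 9}{7} = - \frac{3}{7} + \frac{1}{7} \left(-468\right) = - \frac{3}{7} - \frac{468}{7} = - \frac{471}{7} \approx -67.286$)
$-197 + \frac{L}{5 - 16} = -197 - \frac{471}{7 \left(5 - 16\right)} = -197 - \frac{471}{7 \left(-11\right)} = -197 - - \frac{471}{77} = -197 + \frac{471}{77} = - \frac{14698}{77}$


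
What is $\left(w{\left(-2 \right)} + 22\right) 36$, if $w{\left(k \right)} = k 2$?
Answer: $648$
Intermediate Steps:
$w{\left(k \right)} = 2 k$
$\left(w{\left(-2 \right)} + 22\right) 36 = \left(2 \left(-2\right) + 22\right) 36 = \left(-4 + 22\right) 36 = 18 \cdot 36 = 648$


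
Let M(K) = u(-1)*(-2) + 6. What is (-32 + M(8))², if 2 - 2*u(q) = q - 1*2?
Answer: 961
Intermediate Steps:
u(q) = 2 - q/2 (u(q) = 1 - (q - 1*2)/2 = 1 - (q - 2)/2 = 1 - (-2 + q)/2 = 1 + (1 - q/2) = 2 - q/2)
M(K) = 1 (M(K) = (2 - ½*(-1))*(-2) + 6 = (2 + ½)*(-2) + 6 = (5/2)*(-2) + 6 = -5 + 6 = 1)
(-32 + M(8))² = (-32 + 1)² = (-31)² = 961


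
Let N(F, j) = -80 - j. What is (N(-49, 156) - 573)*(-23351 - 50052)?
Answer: 59383027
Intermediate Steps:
(N(-49, 156) - 573)*(-23351 - 50052) = ((-80 - 1*156) - 573)*(-23351 - 50052) = ((-80 - 156) - 573)*(-73403) = (-236 - 573)*(-73403) = -809*(-73403) = 59383027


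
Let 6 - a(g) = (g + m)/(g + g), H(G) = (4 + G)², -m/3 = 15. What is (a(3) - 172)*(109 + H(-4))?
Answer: -17331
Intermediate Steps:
m = -45 (m = -3*15 = -45)
a(g) = 6 - (-45 + g)/(2*g) (a(g) = 6 - (g - 45)/(g + g) = 6 - (-45 + g)/(2*g))
(a(3) - 172)*(109 + H(-4)) = ((½)*(45 + 11*3)/3 - 172)*(109 + (4 - 4)²) = ((½)*(⅓)*(45 + 33) - 172)*(109 + 0²) = ((½)*(⅓)*78 - 172)*(109 + 0) = (13 - 172)*109 = -159*109 = -17331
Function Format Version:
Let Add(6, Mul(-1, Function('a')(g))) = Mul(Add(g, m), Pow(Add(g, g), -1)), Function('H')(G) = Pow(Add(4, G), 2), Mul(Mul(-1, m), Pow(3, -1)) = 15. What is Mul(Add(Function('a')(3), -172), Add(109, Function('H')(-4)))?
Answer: -17331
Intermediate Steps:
m = -45 (m = Mul(-3, 15) = -45)
Function('a')(g) = Add(6, Mul(Rational(-1, 2), Pow(g, -1), Add(-45, g))) (Function('a')(g) = Add(6, Mul(-1, Mul(Add(g, -45), Pow(Add(g, g), -1)))) = Add(6, Mul(-1, Mul(Add(-45, g), Pow(Mul(2, g), -1)))) = Add(6, Mul(-1, Mul(Add(-45, g), Mul(Rational(1, 2), Pow(g, -1))))) = Add(6, Mul(-1, Mul(Rational(1, 2), Pow(g, -1), Add(-45, g)))) = Add(6, Mul(Rational(-1, 2), Pow(g, -1), Add(-45, g))))
Mul(Add(Function('a')(3), -172), Add(109, Function('H')(-4))) = Mul(Add(Mul(Rational(1, 2), Pow(3, -1), Add(45, Mul(11, 3))), -172), Add(109, Pow(Add(4, -4), 2))) = Mul(Add(Mul(Rational(1, 2), Rational(1, 3), Add(45, 33)), -172), Add(109, Pow(0, 2))) = Mul(Add(Mul(Rational(1, 2), Rational(1, 3), 78), -172), Add(109, 0)) = Mul(Add(13, -172), 109) = Mul(-159, 109) = -17331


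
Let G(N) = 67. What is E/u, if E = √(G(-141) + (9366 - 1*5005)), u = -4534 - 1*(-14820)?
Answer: 3*√123/5143 ≈ 0.0064693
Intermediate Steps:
u = 10286 (u = -4534 + 14820 = 10286)
E = 6*√123 (E = √(67 + (9366 - 1*5005)) = √(67 + (9366 - 5005)) = √(67 + 4361) = √4428 = 6*√123 ≈ 66.543)
E/u = (6*√123)/10286 = (6*√123)*(1/10286) = 3*√123/5143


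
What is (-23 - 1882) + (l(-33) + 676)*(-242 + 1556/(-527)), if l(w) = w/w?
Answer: -88397865/527 ≈ -1.6774e+5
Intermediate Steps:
l(w) = 1
(-23 - 1882) + (l(-33) + 676)*(-242 + 1556/(-527)) = (-23 - 1882) + (1 + 676)*(-242 + 1556/(-527)) = -1905 + 677*(-242 + 1556*(-1/527)) = -1905 + 677*(-242 - 1556/527) = -1905 + 677*(-129090/527) = -1905 - 87393930/527 = -88397865/527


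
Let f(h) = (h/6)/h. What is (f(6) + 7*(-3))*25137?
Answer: -1047375/2 ≈ -5.2369e+5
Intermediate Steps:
f(h) = ⅙ (f(h) = (h*(⅙))/h = (h/6)/h = ⅙)
(f(6) + 7*(-3))*25137 = (⅙ + 7*(-3))*25137 = (⅙ - 21)*25137 = -125/6*25137 = -1047375/2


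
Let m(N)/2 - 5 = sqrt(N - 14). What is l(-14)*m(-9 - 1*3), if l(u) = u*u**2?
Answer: -27440 - 5488*I*sqrt(26) ≈ -27440.0 - 27983.0*I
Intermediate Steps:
m(N) = 10 + 2*sqrt(-14 + N) (m(N) = 10 + 2*sqrt(N - 14) = 10 + 2*sqrt(-14 + N))
l(u) = u**3
l(-14)*m(-9 - 1*3) = (-14)**3*(10 + 2*sqrt(-14 + (-9 - 1*3))) = -2744*(10 + 2*sqrt(-14 + (-9 - 3))) = -2744*(10 + 2*sqrt(-14 - 12)) = -2744*(10 + 2*sqrt(-26)) = -2744*(10 + 2*(I*sqrt(26))) = -2744*(10 + 2*I*sqrt(26)) = -27440 - 5488*I*sqrt(26)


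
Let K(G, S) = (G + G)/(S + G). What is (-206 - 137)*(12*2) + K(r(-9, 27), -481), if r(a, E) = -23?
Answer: -2074441/252 ≈ -8231.9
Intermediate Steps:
K(G, S) = 2*G/(G + S) (K(G, S) = (2*G)/(G + S) = 2*G/(G + S))
(-206 - 137)*(12*2) + K(r(-9, 27), -481) = (-206 - 137)*(12*2) + 2*(-23)/(-23 - 481) = -343*24 + 2*(-23)/(-504) = -8232 + 2*(-23)*(-1/504) = -8232 + 23/252 = -2074441/252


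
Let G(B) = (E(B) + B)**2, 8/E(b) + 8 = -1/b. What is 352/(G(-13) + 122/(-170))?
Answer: 19838830/11021501 ≈ 1.8000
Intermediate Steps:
E(b) = 8/(-8 - 1/b)
G(B) = (B - 8*B/(1 + 8*B))**2 (G(B) = (-8*B/(1 + 8*B) + B)**2 = (B - 8*B/(1 + 8*B))**2)
352/(G(-13) + 122/(-170)) = 352/((-13)**2*(-7 + 8*(-13))**2/(1 + 8*(-13))**2 + 122/(-170)) = 352/(169*(-7 - 104)**2/(1 - 104)**2 + 122*(-1/170)) = 352/(169*(-111)**2/(-103)**2 - 61/85) = 352/(169*(1/10609)*12321 - 61/85) = 352/(2082249/10609 - 61/85) = 352/(176344016/901765) = (901765/176344016)*352 = 19838830/11021501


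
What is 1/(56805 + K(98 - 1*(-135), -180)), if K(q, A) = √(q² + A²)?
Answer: 56805/3226721336 - √86689/3226721336 ≈ 1.7513e-5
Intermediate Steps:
K(q, A) = √(A² + q²)
1/(56805 + K(98 - 1*(-135), -180)) = 1/(56805 + √((-180)² + (98 - 1*(-135))²)) = 1/(56805 + √(32400 + (98 + 135)²)) = 1/(56805 + √(32400 + 233²)) = 1/(56805 + √(32400 + 54289)) = 1/(56805 + √86689)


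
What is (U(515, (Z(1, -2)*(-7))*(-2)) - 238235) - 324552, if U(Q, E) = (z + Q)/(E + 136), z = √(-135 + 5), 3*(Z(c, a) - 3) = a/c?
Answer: -284768677/506 + 3*I*√130/506 ≈ -5.6278e+5 + 0.067599*I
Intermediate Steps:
Z(c, a) = 3 + a/(3*c) (Z(c, a) = 3 + (a/c)/3 = 3 + a/(3*c))
z = I*√130 (z = √(-130) = I*√130 ≈ 11.402*I)
U(Q, E) = (Q + I*√130)/(136 + E) (U(Q, E) = (I*√130 + Q)/(E + 136) = (Q + I*√130)/(136 + E))
(U(515, (Z(1, -2)*(-7))*(-2)) - 238235) - 324552 = ((515 + I*√130)/(136 + ((3 + (⅓)*(-2)/1)*(-7))*(-2)) - 238235) - 324552 = ((515 + I*√130)/(136 + ((3 + (⅓)*(-2)*1)*(-7))*(-2)) - 238235) - 324552 = ((515 + I*√130)/(136 + ((3 - ⅔)*(-7))*(-2)) - 238235) - 324552 = ((515 + I*√130)/(136 + ((7/3)*(-7))*(-2)) - 238235) - 324552 = ((515 + I*√130)/(136 - 49/3*(-2)) - 238235) - 324552 = ((515 + I*√130)/(136 + 98/3) - 238235) - 324552 = ((515 + I*√130)/(506/3) - 238235) - 324552 = (3*(515 + I*√130)/506 - 238235) - 324552 = ((1545/506 + 3*I*√130/506) - 238235) - 324552 = (-120545365/506 + 3*I*√130/506) - 324552 = -284768677/506 + 3*I*√130/506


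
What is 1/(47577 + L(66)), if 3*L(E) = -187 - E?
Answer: 3/142478 ≈ 2.1056e-5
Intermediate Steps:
L(E) = -187/3 - E/3 (L(E) = (-187 - E)/3 = -187/3 - E/3)
1/(47577 + L(66)) = 1/(47577 + (-187/3 - 1/3*66)) = 1/(47577 + (-187/3 - 22)) = 1/(47577 - 253/3) = 1/(142478/3) = 3/142478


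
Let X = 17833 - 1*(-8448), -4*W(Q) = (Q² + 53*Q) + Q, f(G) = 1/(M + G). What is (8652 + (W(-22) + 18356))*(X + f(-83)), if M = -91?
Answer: 62154761656/87 ≈ 7.1442e+8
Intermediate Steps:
f(G) = 1/(-91 + G)
W(Q) = -27*Q/2 - Q²/4 (W(Q) = -((Q² + 53*Q) + Q)/4 = -(Q² + 54*Q)/4 = -27*Q/2 - Q²/4)
X = 26281 (X = 17833 + 8448 = 26281)
(8652 + (W(-22) + 18356))*(X + f(-83)) = (8652 + (-¼*(-22)*(54 - 22) + 18356))*(26281 + 1/(-91 - 83)) = (8652 + (-¼*(-22)*32 + 18356))*(26281 + 1/(-174)) = (8652 + (176 + 18356))*(26281 - 1/174) = (8652 + 18532)*(4572893/174) = 27184*(4572893/174) = 62154761656/87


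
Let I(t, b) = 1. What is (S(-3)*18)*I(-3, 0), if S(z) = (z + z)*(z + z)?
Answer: 648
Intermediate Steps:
S(z) = 4*z² (S(z) = (2*z)*(2*z) = 4*z²)
(S(-3)*18)*I(-3, 0) = ((4*(-3)²)*18)*1 = ((4*9)*18)*1 = (36*18)*1 = 648*1 = 648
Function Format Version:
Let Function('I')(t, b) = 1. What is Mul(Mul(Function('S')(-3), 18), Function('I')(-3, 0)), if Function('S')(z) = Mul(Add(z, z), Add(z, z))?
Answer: 648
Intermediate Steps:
Function('S')(z) = Mul(4, Pow(z, 2)) (Function('S')(z) = Mul(Mul(2, z), Mul(2, z)) = Mul(4, Pow(z, 2)))
Mul(Mul(Function('S')(-3), 18), Function('I')(-3, 0)) = Mul(Mul(Mul(4, Pow(-3, 2)), 18), 1) = Mul(Mul(Mul(4, 9), 18), 1) = Mul(Mul(36, 18), 1) = Mul(648, 1) = 648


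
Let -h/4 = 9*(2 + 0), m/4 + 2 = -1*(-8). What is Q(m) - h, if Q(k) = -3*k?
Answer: 0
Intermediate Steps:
m = 24 (m = -8 + 4*(-1*(-8)) = -8 + 4*8 = -8 + 32 = 24)
h = -72 (h = -36*(2 + 0) = -36*2 = -4*18 = -72)
Q(m) - h = -3*24 - 1*(-72) = -72 + 72 = 0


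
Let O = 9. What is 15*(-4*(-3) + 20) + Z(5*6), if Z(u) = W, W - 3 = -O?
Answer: 474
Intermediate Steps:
W = -6 (W = 3 - 1*9 = 3 - 9 = -6)
Z(u) = -6
15*(-4*(-3) + 20) + Z(5*6) = 15*(-4*(-3) + 20) - 6 = 15*(12 + 20) - 6 = 15*32 - 6 = 480 - 6 = 474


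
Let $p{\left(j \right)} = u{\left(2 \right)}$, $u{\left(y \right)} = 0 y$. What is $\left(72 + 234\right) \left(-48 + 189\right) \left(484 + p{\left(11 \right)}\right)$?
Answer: $20882664$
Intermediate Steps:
$u{\left(y \right)} = 0$
$p{\left(j \right)} = 0$
$\left(72 + 234\right) \left(-48 + 189\right) \left(484 + p{\left(11 \right)}\right) = \left(72 + 234\right) \left(-48 + 189\right) \left(484 + 0\right) = 306 \cdot 141 \cdot 484 = 43146 \cdot 484 = 20882664$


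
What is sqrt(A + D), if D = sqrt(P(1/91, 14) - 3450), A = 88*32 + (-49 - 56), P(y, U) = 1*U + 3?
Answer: sqrt(2711 + I*sqrt(3433)) ≈ 52.07 + 0.5626*I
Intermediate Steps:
P(y, U) = 3 + U (P(y, U) = U + 3 = 3 + U)
A = 2711 (A = 2816 - 105 = 2711)
D = I*sqrt(3433) (D = sqrt((3 + 14) - 3450) = sqrt(17 - 3450) = sqrt(-3433) = I*sqrt(3433) ≈ 58.592*I)
sqrt(A + D) = sqrt(2711 + I*sqrt(3433))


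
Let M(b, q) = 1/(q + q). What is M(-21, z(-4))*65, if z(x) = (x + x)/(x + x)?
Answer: 65/2 ≈ 32.500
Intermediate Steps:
z(x) = 1 (z(x) = (2*x)/((2*x)) = (2*x)*(1/(2*x)) = 1)
M(b, q) = 1/(2*q)
M(-21, z(-4))*65 = ((½)/1)*65 = ((½)*1)*65 = (½)*65 = 65/2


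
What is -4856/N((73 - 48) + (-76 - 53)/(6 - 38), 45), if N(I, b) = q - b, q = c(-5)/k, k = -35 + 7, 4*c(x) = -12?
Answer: 135968/1257 ≈ 108.17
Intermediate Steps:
c(x) = -3 (c(x) = (¼)*(-12) = -3)
k = -28
q = 3/28 (q = -3/(-28) = -3*(-1/28) = 3/28 ≈ 0.10714)
N(I, b) = 3/28 - b
-4856/N((73 - 48) + (-76 - 53)/(6 - 38), 45) = -4856/(3/28 - 1*45) = -4856/(3/28 - 45) = -4856/(-1257/28) = -4856*(-28/1257) = 135968/1257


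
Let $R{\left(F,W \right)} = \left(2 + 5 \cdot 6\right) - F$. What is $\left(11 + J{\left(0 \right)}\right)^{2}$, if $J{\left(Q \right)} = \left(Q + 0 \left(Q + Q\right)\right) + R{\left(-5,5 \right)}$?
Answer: $2304$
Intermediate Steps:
$R{\left(F,W \right)} = 32 - F$ ($R{\left(F,W \right)} = \left(2 + 30\right) - F = 32 - F$)
$J{\left(Q \right)} = 37 + Q$ ($J{\left(Q \right)} = \left(Q + 0 \left(Q + Q\right)\right) + \left(32 - -5\right) = \left(Q + 0 \cdot 2 Q\right) + \left(32 + 5\right) = \left(Q + 0\right) + 37 = Q + 37 = 37 + Q$)
$\left(11 + J{\left(0 \right)}\right)^{2} = \left(11 + \left(37 + 0\right)\right)^{2} = \left(11 + 37\right)^{2} = 48^{2} = 2304$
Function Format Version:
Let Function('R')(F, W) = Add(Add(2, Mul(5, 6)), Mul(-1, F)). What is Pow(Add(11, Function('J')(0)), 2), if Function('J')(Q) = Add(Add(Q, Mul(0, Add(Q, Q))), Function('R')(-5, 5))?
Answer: 2304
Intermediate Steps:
Function('R')(F, W) = Add(32, Mul(-1, F)) (Function('R')(F, W) = Add(Add(2, 30), Mul(-1, F)) = Add(32, Mul(-1, F)))
Function('J')(Q) = Add(37, Q) (Function('J')(Q) = Add(Add(Q, Mul(0, Add(Q, Q))), Add(32, Mul(-1, -5))) = Add(Add(Q, Mul(0, Mul(2, Q))), Add(32, 5)) = Add(Add(Q, 0), 37) = Add(Q, 37) = Add(37, Q))
Pow(Add(11, Function('J')(0)), 2) = Pow(Add(11, Add(37, 0)), 2) = Pow(Add(11, 37), 2) = Pow(48, 2) = 2304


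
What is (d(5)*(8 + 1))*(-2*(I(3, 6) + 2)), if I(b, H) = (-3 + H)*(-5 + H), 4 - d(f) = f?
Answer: 90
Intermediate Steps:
d(f) = 4 - f
I(b, H) = (-5 + H)*(-3 + H)
(d(5)*(8 + 1))*(-2*(I(3, 6) + 2)) = ((4 - 1*5)*(8 + 1))*(-2*((15 + 6**2 - 8*6) + 2)) = ((4 - 5)*9)*(-2*((15 + 36 - 48) + 2)) = (-1*9)*(-2*(3 + 2)) = -(-18)*5 = -9*(-10) = 90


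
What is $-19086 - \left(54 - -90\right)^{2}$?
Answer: $-39822$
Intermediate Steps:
$-19086 - \left(54 - -90\right)^{2} = -19086 - \left(54 + 90\right)^{2} = -19086 - 144^{2} = -19086 - 20736 = -39822$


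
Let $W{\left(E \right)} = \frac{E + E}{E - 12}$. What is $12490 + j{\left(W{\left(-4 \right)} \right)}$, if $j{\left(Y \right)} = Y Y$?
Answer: $\frac{49961}{4} \approx 12490.0$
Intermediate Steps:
$W{\left(E \right)} = \frac{2 E}{-12 + E}$
$j{\left(Y \right)} = Y^{2}$
$12490 + j{\left(W{\left(-4 \right)} \right)} = 12490 + \left(2 \left(-4\right) \frac{1}{-12 - 4}\right)^{2} = 12490 + \left(2 \left(-4\right) \frac{1}{-16}\right)^{2} = 12490 + \left(2 \left(-4\right) \left(- \frac{1}{16}\right)\right)^{2} = 12490 + \left(\frac{1}{2}\right)^{2} = 12490 + \frac{1}{4} = \frac{49961}{4}$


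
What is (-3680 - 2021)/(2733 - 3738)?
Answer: 5701/1005 ≈ 5.6726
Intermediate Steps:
(-3680 - 2021)/(2733 - 3738) = -5701/(-1005) = -5701*(-1/1005) = 5701/1005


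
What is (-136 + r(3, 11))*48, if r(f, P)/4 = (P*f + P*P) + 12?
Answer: 25344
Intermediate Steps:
r(f, P) = 48 + 4*P² + 4*P*f (r(f, P) = 4*((P*f + P*P) + 12) = 4*((P*f + P²) + 12) = 4*((P² + P*f) + 12) = 4*(12 + P² + P*f) = 48 + 4*P² + 4*P*f)
(-136 + r(3, 11))*48 = (-136 + (48 + 4*11² + 4*11*3))*48 = (-136 + (48 + 4*121 + 132))*48 = (-136 + (48 + 484 + 132))*48 = (-136 + 664)*48 = 528*48 = 25344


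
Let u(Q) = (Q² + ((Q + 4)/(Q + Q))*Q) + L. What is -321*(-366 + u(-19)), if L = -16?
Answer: 18297/2 ≈ 9148.5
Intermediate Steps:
u(Q) = -14 + Q² + Q/2 (u(Q) = (Q² + ((Q + 4)/(Q + Q))*Q) - 16 = (Q² + ((4 + Q)/((2*Q)))*Q) - 16 = (Q² + ((4 + Q)*(1/(2*Q)))*Q) - 16 = (Q² + ((4 + Q)/(2*Q))*Q) - 16 = (Q² + (2 + Q/2)) - 16 = (2 + Q² + Q/2) - 16 = -14 + Q² + Q/2)
-321*(-366 + u(-19)) = -321*(-366 + (-14 + (-19)² + (½)*(-19))) = -321*(-366 + (-14 + 361 - 19/2)) = -321*(-366 + 675/2) = -321*(-57/2) = 18297/2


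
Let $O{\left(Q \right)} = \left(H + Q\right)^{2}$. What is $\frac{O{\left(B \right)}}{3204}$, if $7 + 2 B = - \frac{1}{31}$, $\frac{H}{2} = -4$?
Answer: $\frac{14161}{342116} \approx 0.041392$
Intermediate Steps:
$H = -8$ ($H = 2 \left(-4\right) = -8$)
$B = - \frac{109}{31}$ ($B = - \frac{7}{2} + \frac{\left(-1\right) \frac{1}{31}}{2} = - \frac{7}{2} + \frac{1}{2} \left(- \frac{1}{31}\right) = - \frac{7}{2} - \frac{1}{62} = - \frac{109}{31} \approx -3.5161$)
$O{\left(Q \right)} = \left(-8 + Q\right)^{2}$
$\frac{O{\left(B \right)}}{3204} = \frac{\left(-8 - \frac{109}{31}\right)^{2}}{3204} = \left(- \frac{357}{31}\right)^{2} \cdot \frac{1}{3204} = \frac{127449}{961} \cdot \frac{1}{3204} = \frac{14161}{342116}$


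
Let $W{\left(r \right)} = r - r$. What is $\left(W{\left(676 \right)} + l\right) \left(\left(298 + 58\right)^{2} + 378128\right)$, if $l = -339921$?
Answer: $-171613875744$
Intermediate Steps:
$W{\left(r \right)} = 0$
$\left(W{\left(676 \right)} + l\right) \left(\left(298 + 58\right)^{2} + 378128\right) = \left(0 - 339921\right) \left(\left(298 + 58\right)^{2} + 378128\right) = - 339921 \left(356^{2} + 378128\right) = - 339921 \left(126736 + 378128\right) = \left(-339921\right) 504864 = -171613875744$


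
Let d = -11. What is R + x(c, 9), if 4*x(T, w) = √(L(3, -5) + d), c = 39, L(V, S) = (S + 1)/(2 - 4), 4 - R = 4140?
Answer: -4136 + 3*I/4 ≈ -4136.0 + 0.75*I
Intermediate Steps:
R = -4136 (R = 4 - 1*4140 = 4 - 4140 = -4136)
L(V, S) = -½ - S/2 (L(V, S) = (1 + S)/(-2) = (1 + S)*(-½) = -½ - S/2)
x(T, w) = 3*I/4 (x(T, w) = √((-½ - ½*(-5)) - 11)/4 = √((-½ + 5/2) - 11)/4 = √(2 - 11)/4 = √(-9)/4 = (3*I)/4 = 3*I/4)
R + x(c, 9) = -4136 + 3*I/4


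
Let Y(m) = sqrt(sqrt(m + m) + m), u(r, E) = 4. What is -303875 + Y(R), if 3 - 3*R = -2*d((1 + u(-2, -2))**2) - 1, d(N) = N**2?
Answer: -303875 + sqrt(418 + 2*sqrt(209)) ≈ -3.0385e+5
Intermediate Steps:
R = 418 (R = 1 - (-2*(1 + 4)**4 - 1)/3 = 1 - (-2*(5**2)**2 - 1)/3 = 1 - (-2*25**2 - 1)/3 = 1 - (-2*625 - 1)/3 = 1 - (-1250 - 1)/3 = 1 - 1/3*(-1251) = 1 + 417 = 418)
Y(m) = sqrt(m + sqrt(2)*sqrt(m)) (Y(m) = sqrt(sqrt(2*m) + m) = sqrt(sqrt(2)*sqrt(m) + m) = sqrt(m + sqrt(2)*sqrt(m)))
-303875 + Y(R) = -303875 + sqrt(418 + sqrt(2)*sqrt(418)) = -303875 + sqrt(418 + 2*sqrt(209))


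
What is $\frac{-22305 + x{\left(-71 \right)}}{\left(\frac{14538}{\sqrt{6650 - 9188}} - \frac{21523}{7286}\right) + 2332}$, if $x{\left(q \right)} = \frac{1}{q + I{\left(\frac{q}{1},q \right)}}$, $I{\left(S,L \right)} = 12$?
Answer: $- \frac{22941936739237396584}{2432328116583764191} - \frac{169272464452193168 i \sqrt{282}}{2432328116583764191} \approx -9.4321 - 1.1687 i$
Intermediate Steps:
$x{\left(q \right)} = \frac{1}{12 + q}$ ($x{\left(q \right)} = \frac{1}{q + 12} = \frac{1}{12 + q}$)
$\frac{-22305 + x{\left(-71 \right)}}{\left(\frac{14538}{\sqrt{6650 - 9188}} - \frac{21523}{7286}\right) + 2332} = \frac{-22305 + \frac{1}{12 - 71}}{\left(\frac{14538}{\sqrt{6650 - 9188}} - \frac{21523}{7286}\right) + 2332} = \frac{-22305 + \frac{1}{-59}}{\left(\frac{14538}{\sqrt{-2538}} - \frac{21523}{7286}\right) + 2332} = \frac{-22305 - \frac{1}{59}}{\left(\frac{14538}{3 i \sqrt{282}} - \frac{21523}{7286}\right) + 2332} = - \frac{1315996}{59 \left(\left(14538 \left(- \frac{i \sqrt{282}}{846}\right) - \frac{21523}{7286}\right) + 2332\right)} = - \frac{1315996}{59 \left(\left(- \frac{2423 i \sqrt{282}}{141} - \frac{21523}{7286}\right) + 2332\right)} = - \frac{1315996}{59 \left(\left(- \frac{21523}{7286} - \frac{2423 i \sqrt{282}}{141}\right) + 2332\right)} = - \frac{1315996}{59 \left(\frac{16969429}{7286} - \frac{2423 i \sqrt{282}}{141}\right)}$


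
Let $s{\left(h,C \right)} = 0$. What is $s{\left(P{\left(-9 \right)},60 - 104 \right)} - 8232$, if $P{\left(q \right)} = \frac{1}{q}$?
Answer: $-8232$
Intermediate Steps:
$s{\left(P{\left(-9 \right)},60 - 104 \right)} - 8232 = 0 - 8232 = -8232$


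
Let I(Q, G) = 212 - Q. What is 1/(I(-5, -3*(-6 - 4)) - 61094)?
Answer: -1/60877 ≈ -1.6427e-5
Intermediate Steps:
1/(I(-5, -3*(-6 - 4)) - 61094) = 1/((212 - 1*(-5)) - 61094) = 1/((212 + 5) - 61094) = 1/(217 - 61094) = 1/(-60877) = -1/60877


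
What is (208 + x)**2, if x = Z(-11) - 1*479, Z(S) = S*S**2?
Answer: 2566404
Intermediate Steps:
Z(S) = S**3
x = -1810 (x = (-11)**3 - 1*479 = -1331 - 479 = -1810)
(208 + x)**2 = (208 - 1810)**2 = (-1602)**2 = 2566404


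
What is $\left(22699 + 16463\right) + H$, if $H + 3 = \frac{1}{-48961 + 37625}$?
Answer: $\frac{443906423}{11336} \approx 39159.0$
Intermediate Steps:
$H = - \frac{34009}{11336}$ ($H = -3 + \frac{1}{-48961 + 37625} = -3 + \frac{1}{-11336} = -3 - \frac{1}{11336} = - \frac{34009}{11336} \approx -3.0001$)
$\left(22699 + 16463\right) + H = \left(22699 + 16463\right) - \frac{34009}{11336} = 39162 - \frac{34009}{11336} = \frac{443906423}{11336}$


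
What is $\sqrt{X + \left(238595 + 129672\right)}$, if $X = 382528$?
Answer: $\sqrt{750795} \approx 866.48$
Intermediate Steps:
$\sqrt{X + \left(238595 + 129672\right)} = \sqrt{382528 + \left(238595 + 129672\right)} = \sqrt{382528 + 368267} = \sqrt{750795}$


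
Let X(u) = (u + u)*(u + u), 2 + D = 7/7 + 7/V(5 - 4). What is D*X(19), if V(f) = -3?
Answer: -14440/3 ≈ -4813.3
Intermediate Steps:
D = -10/3 (D = -2 + (7/7 + 7/(-3)) = -2 + (7*(⅐) + 7*(-⅓)) = -2 + (1 - 7/3) = -2 - 4/3 = -10/3 ≈ -3.3333)
X(u) = 4*u² (X(u) = (2*u)*(2*u) = 4*u²)
D*X(19) = -40*19²/3 = -40*361/3 = -10/3*1444 = -14440/3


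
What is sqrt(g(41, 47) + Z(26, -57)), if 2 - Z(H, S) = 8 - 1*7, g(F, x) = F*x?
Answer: 2*sqrt(482) ≈ 43.909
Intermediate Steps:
Z(H, S) = 1 (Z(H, S) = 2 - (8 - 1*7) = 2 - (8 - 7) = 2 - 1*1 = 2 - 1 = 1)
sqrt(g(41, 47) + Z(26, -57)) = sqrt(41*47 + 1) = sqrt(1927 + 1) = sqrt(1928) = 2*sqrt(482)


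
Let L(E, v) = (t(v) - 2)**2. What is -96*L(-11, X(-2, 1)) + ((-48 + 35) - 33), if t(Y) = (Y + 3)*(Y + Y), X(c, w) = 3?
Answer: -111022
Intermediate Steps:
t(Y) = 2*Y*(3 + Y) (t(Y) = (3 + Y)*(2*Y) = 2*Y*(3 + Y))
L(E, v) = (-2 + 2*v*(3 + v))**2 (L(E, v) = (2*v*(3 + v) - 2)**2 = (-2 + 2*v*(3 + v))**2)
-96*L(-11, X(-2, 1)) + ((-48 + 35) - 33) = -384*(-1 + 3*(3 + 3))**2 + ((-48 + 35) - 33) = -384*(-1 + 3*6)**2 + (-13 - 33) = -384*(-1 + 18)**2 - 46 = -384*17**2 - 46 = -384*289 - 46 = -96*1156 - 46 = -110976 - 46 = -111022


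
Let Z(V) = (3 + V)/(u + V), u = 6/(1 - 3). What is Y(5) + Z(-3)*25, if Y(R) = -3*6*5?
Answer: -90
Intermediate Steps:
u = -3 (u = 6/(-2) = 6*(-½) = -3)
Y(R) = -90 (Y(R) = -18*5 = -90)
Z(V) = (3 + V)/(-3 + V)
Y(5) + Z(-3)*25 = -90 + ((3 - 3)/(-3 - 3))*25 = -90 + (0/(-6))*25 = -90 - ⅙*0*25 = -90 + 0*25 = -90 + 0 = -90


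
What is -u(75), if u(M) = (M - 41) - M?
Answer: 41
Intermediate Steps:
u(M) = -41 (u(M) = (-41 + M) - M = -41)
-u(75) = -1*(-41) = 41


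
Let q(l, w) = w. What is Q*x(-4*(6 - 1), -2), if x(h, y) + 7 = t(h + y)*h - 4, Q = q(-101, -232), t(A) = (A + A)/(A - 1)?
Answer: 262856/23 ≈ 11429.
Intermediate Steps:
t(A) = 2*A/(-1 + A) (t(A) = (2*A)/(-1 + A) = 2*A/(-1 + A))
Q = -232
x(h, y) = -11 + 2*h*(h + y)/(-1 + h + y) (x(h, y) = -7 + ((2*(h + y)/(-1 + (h + y)))*h - 4) = -7 + ((2*(h + y)/(-1 + h + y))*h - 4) = -7 + (2*h*(h + y)/(-1 + h + y) - 4) = -7 + (-4 + 2*h*(h + y)/(-1 + h + y)) = -11 + 2*h*(h + y)/(-1 + h + y))
Q*x(-4*(6 - 1), -2) = -232*(11 - (-44)*(6 - 1) - 11*(-2) + 2*(-4*(6 - 1))*(-4*(6 - 1) - 2))/(-1 - 4*(6 - 1) - 2) = -232*(11 - (-44)*5 + 22 + 2*(-4*5)*(-4*5 - 2))/(-1 - 4*5 - 2) = -232*(11 - 11*(-20) + 22 + 2*(-20)*(-20 - 2))/(-1 - 20 - 2) = -232*(11 + 220 + 22 + 2*(-20)*(-22))/(-23) = -(-232)*(11 + 220 + 22 + 880)/23 = -(-232)*1133/23 = -232*(-1133/23) = 262856/23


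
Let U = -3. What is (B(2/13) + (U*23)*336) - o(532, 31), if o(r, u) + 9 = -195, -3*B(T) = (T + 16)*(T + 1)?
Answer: -3884670/169 ≈ -22986.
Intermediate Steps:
B(T) = -(1 + T)*(16 + T)/3 (B(T) = -(T + 16)*(T + 1)/3 = -(16 + T)*(1 + T)/3 = -(1 + T)*(16 + T)/3)
o(r, u) = -204 (o(r, u) = -9 - 195 = -204)
(B(2/13) + (U*23)*336) - o(532, 31) = ((-16/3 - 34/(3*13) - (2/13)**2/3) - 3*23*336) - 1*(-204) = ((-16/3 - 34/(3*13) - (2*(1/13))**2/3) - 69*336) + 204 = ((-16/3 - 17/3*2/13 - (2/13)**2/3) - 23184) + 204 = ((-16/3 - 34/39 - 1/3*4/169) - 23184) + 204 = ((-16/3 - 34/39 - 4/507) - 23184) + 204 = (-1050/169 - 23184) + 204 = -3919146/169 + 204 = -3884670/169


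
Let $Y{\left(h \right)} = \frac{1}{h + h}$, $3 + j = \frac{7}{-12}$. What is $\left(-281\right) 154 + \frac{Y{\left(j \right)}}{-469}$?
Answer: $- \frac{872706752}{20167} \approx -43274.0$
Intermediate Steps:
$j = - \frac{43}{12}$ ($j = -3 + \frac{7}{-12} = -3 + 7 \left(- \frac{1}{12}\right) = -3 - \frac{7}{12} = - \frac{43}{12} \approx -3.5833$)
$Y{\left(h \right)} = \frac{1}{2 h}$
$\left(-281\right) 154 + \frac{Y{\left(j \right)}}{-469} = \left(-281\right) 154 + \frac{\frac{1}{2} \frac{1}{- \frac{43}{12}}}{-469} = -43274 + \frac{1}{2} \left(- \frac{12}{43}\right) \left(- \frac{1}{469}\right) = -43274 - - \frac{6}{20167} = -43274 + \frac{6}{20167} = - \frac{872706752}{20167}$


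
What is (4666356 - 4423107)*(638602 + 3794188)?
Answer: 1078271734710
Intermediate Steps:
(4666356 - 4423107)*(638602 + 3794188) = 243249*4432790 = 1078271734710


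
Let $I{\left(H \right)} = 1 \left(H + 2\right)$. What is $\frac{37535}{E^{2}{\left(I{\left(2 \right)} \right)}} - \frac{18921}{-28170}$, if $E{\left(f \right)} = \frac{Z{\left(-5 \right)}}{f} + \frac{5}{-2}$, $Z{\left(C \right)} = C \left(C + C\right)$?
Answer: $\frac{7061687}{18780} \approx 376.02$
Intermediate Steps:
$Z{\left(C \right)} = 2 C^{2}$ ($Z{\left(C \right)} = C 2 C = 2 C^{2}$)
$I{\left(H \right)} = 2 + H$ ($I{\left(H \right)} = 1 \left(2 + H\right) = 2 + H$)
$E{\left(f \right)} = - \frac{5}{2} + \frac{50}{f}$ ($E{\left(f \right)} = \frac{2 \left(-5\right)^{2}}{f} + \frac{5}{-2} = \frac{2 \cdot 25}{f} + 5 \left(- \frac{1}{2}\right) = \frac{50}{f} - \frac{5}{2} = - \frac{5}{2} + \frac{50}{f}$)
$\frac{37535}{E^{2}{\left(I{\left(2 \right)} \right)}} - \frac{18921}{-28170} = \frac{37535}{\left(- \frac{5}{2} + \frac{50}{2 + 2}\right)^{2}} - \frac{18921}{-28170} = \frac{37535}{\left(- \frac{5}{2} + \frac{50}{4}\right)^{2}} - - \frac{6307}{9390} = \frac{37535}{\left(- \frac{5}{2} + 50 \cdot \frac{1}{4}\right)^{2}} + \frac{6307}{9390} = \frac{37535}{\left(- \frac{5}{2} + \frac{25}{2}\right)^{2}} + \frac{6307}{9390} = \frac{37535}{10^{2}} + \frac{6307}{9390} = \frac{37535}{100} + \frac{6307}{9390} = 37535 \cdot \frac{1}{100} + \frac{6307}{9390} = \frac{7507}{20} + \frac{6307}{9390} = \frac{7061687}{18780}$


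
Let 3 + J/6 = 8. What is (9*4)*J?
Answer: 1080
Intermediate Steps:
J = 30 (J = -18 + 6*8 = -18 + 48 = 30)
(9*4)*J = (9*4)*30 = 36*30 = 1080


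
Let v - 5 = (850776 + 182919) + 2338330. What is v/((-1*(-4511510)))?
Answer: 337203/451151 ≈ 0.74743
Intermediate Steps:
v = 3372030 (v = 5 + ((850776 + 182919) + 2338330) = 5 + (1033695 + 2338330) = 5 + 3372025 = 3372030)
v/((-1*(-4511510))) = 3372030/((-1*(-4511510))) = 3372030/4511510 = 3372030*(1/4511510) = 337203/451151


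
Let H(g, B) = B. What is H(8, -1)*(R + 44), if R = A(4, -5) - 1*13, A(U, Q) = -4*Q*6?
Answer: -151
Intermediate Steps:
A(U, Q) = -24*Q
R = 107 (R = -24*(-5) - 1*13 = 120 - 13 = 107)
H(8, -1)*(R + 44) = -(107 + 44) = -1*151 = -151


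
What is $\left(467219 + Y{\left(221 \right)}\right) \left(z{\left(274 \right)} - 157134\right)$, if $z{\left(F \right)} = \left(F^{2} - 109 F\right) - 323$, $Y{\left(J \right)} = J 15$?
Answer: $-52816029898$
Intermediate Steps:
$Y{\left(J \right)} = 15 J$
$z{\left(F \right)} = -323 + F^{2} - 109 F$
$\left(467219 + Y{\left(221 \right)}\right) \left(z{\left(274 \right)} - 157134\right) = \left(467219 + 15 \cdot 221\right) \left(\left(-323 + 274^{2} - 29866\right) - 157134\right) = \left(467219 + 3315\right) \left(\left(-323 + 75076 - 29866\right) - 157134\right) = 470534 \left(44887 - 157134\right) = 470534 \left(-112247\right) = -52816029898$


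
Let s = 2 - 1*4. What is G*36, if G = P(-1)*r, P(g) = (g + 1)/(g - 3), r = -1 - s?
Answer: 0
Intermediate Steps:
s = -2 (s = 2 - 4 = -2)
r = 1 (r = -1 - 1*(-2) = -1 + 2 = 1)
P(g) = (1 + g)/(-3 + g)
G = 0 (G = ((1 - 1)/(-3 - 1))*1 = (0/(-4))*1 = -¼*0*1 = 0*1 = 0)
G*36 = 0*36 = 0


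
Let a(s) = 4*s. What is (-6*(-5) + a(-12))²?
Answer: 324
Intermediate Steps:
(-6*(-5) + a(-12))² = (-6*(-5) + 4*(-12))² = (30 - 48)² = (-18)² = 324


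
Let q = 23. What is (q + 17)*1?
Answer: 40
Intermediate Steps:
(q + 17)*1 = (23 + 17)*1 = 40*1 = 40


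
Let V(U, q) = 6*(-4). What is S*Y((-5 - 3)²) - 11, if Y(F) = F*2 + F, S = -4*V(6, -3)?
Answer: 18421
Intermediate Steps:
V(U, q) = -24
S = 96 (S = -4*(-24) = 96)
Y(F) = 3*F (Y(F) = 2*F + F = 3*F)
S*Y((-5 - 3)²) - 11 = 96*(3*(-5 - 3)²) - 11 = 96*(3*(-8)²) - 11 = 96*(3*64) - 11 = 96*192 - 11 = 18432 - 11 = 18421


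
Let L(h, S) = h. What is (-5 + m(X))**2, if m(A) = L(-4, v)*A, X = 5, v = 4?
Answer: 625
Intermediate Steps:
m(A) = -4*A
(-5 + m(X))**2 = (-5 - 4*5)**2 = (-5 - 20)**2 = (-25)**2 = 625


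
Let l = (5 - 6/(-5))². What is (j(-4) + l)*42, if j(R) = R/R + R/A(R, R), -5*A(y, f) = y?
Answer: 36162/25 ≈ 1446.5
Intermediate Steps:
A(y, f) = -y/5
l = 961/25 (l = (5 - 6*(-⅕))² = (5 + 6/5)² = (31/5)² = 961/25 ≈ 38.440)
j(R) = -4 (j(R) = R/R + R/((-R/5)) = 1 + R*(-5/R) = 1 - 5 = -4)
(j(-4) + l)*42 = (-4 + 961/25)*42 = (861/25)*42 = 36162/25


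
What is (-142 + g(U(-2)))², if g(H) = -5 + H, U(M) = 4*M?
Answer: 24025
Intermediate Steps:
(-142 + g(U(-2)))² = (-142 + (-5 + 4*(-2)))² = (-142 + (-5 - 8))² = (-142 - 13)² = (-155)² = 24025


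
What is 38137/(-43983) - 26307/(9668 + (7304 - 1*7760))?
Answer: -1508378825/405171396 ≈ -3.7228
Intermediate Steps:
38137/(-43983) - 26307/(9668 + (7304 - 1*7760)) = 38137*(-1/43983) - 26307/(9668 + (7304 - 7760)) = -38137/43983 - 26307/(9668 - 456) = -38137/43983 - 26307/9212 = -1508378825/405171396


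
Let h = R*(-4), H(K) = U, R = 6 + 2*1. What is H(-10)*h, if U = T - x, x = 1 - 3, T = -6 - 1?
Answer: 160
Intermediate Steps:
R = 8 (R = 6 + 2 = 8)
T = -7
x = -2
U = -5 (U = -7 - 1*(-2) = -7 + 2 = -5)
H(K) = -5
h = -32 (h = 8*(-4) = -32)
H(-10)*h = -5*(-32) = 160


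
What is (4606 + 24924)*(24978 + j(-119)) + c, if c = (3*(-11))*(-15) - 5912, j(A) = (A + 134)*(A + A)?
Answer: 632172823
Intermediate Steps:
j(A) = 2*A*(134 + A) (j(A) = (134 + A)*(2*A) = 2*A*(134 + A))
c = -5417 (c = -33*(-15) - 5912 = 495 - 5912 = -5417)
(4606 + 24924)*(24978 + j(-119)) + c = (4606 + 24924)*(24978 + 2*(-119)*(134 - 119)) - 5417 = 29530*(24978 + 2*(-119)*15) - 5417 = 29530*(24978 - 3570) - 5417 = 29530*21408 - 5417 = 632178240 - 5417 = 632172823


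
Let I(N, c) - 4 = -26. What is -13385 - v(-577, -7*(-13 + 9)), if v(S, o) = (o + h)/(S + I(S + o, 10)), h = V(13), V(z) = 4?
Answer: -8017583/599 ≈ -13385.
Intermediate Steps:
I(N, c) = -22 (I(N, c) = 4 - 26 = -22)
h = 4
v(S, o) = (4 + o)/(-22 + S) (v(S, o) = (o + 4)/(S - 22) = (4 + o)/(-22 + S))
-13385 - v(-577, -7*(-13 + 9)) = -13385 - (4 - 7*(-13 + 9))/(-22 - 577) = -13385 - (4 - 7*(-4))/(-599) = -13385 - (-1)*(4 + 28)/599 = -13385 - (-1)*32/599 = -13385 - 1*(-32/599) = -13385 + 32/599 = -8017583/599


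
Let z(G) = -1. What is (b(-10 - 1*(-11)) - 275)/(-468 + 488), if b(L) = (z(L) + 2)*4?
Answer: -271/20 ≈ -13.550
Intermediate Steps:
b(L) = 4 (b(L) = (-1 + 2)*4 = 1*4 = 4)
(b(-10 - 1*(-11)) - 275)/(-468 + 488) = (4 - 275)/(-468 + 488) = -271/20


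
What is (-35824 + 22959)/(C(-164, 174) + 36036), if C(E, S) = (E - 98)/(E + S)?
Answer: -64325/180049 ≈ -0.35726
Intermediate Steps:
C(E, S) = (-98 + E)/(E + S)
(-35824 + 22959)/(C(-164, 174) + 36036) = (-35824 + 22959)/((-98 - 164)/(-164 + 174) + 36036) = -12865/(-262/10 + 36036) = -12865/((1/10)*(-262) + 36036) = -12865/(-131/5 + 36036) = -12865/180049/5 = -12865*5/180049 = -64325/180049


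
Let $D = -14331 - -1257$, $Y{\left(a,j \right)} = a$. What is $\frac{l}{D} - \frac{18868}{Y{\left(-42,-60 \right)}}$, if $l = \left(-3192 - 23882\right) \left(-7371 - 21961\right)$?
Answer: $- \frac{2758914302}{45759} \approx -60292.0$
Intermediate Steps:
$l = 794134568$ ($l = \left(-27074\right) \left(-29332\right) = 794134568$)
$D = -13074$ ($D = -14331 + 1257 = -13074$)
$\frac{l}{D} - \frac{18868}{Y{\left(-42,-60 \right)}} = \frac{794134568}{-13074} - \frac{18868}{-42} = 794134568 \left(- \frac{1}{13074}\right) - - \frac{9434}{21} = - \frac{397067284}{6537} + \frac{9434}{21} = - \frac{2758914302}{45759}$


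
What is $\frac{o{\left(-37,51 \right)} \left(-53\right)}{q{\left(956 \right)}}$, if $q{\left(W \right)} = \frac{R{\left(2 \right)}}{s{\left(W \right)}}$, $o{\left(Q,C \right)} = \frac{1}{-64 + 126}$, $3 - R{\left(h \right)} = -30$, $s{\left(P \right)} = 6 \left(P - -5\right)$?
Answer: $- \frac{1643}{11} \approx -149.36$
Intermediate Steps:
$s{\left(P \right)} = 30 + 6 P$ ($s{\left(P \right)} = 6 \left(P + 5\right) = 6 \left(5 + P\right) = 30 + 6 P$)
$R{\left(h \right)} = 33$ ($R{\left(h \right)} = 3 - -30 = 3 + 30 = 33$)
$o{\left(Q,C \right)} = \frac{1}{62}$
$q{\left(W \right)} = \frac{33}{30 + 6 W}$
$\frac{o{\left(-37,51 \right)} \left(-53\right)}{q{\left(956 \right)}} = \frac{\frac{1}{62} \left(-53\right)}{\frac{11}{2} \frac{1}{5 + 956}} = - \frac{53}{62 \frac{11}{2 \cdot 961}} = - \frac{53}{62 \cdot \frac{11}{2} \cdot \frac{1}{961}} = - \frac{53}{62 \cdot \frac{11}{1922}} = \left(- \frac{53}{62}\right) \frac{1922}{11} = - \frac{1643}{11}$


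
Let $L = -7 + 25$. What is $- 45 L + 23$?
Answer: $-787$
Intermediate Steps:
$L = 18$
$- 45 L + 23 = \left(-45\right) 18 + 23 = -810 + 23 = -787$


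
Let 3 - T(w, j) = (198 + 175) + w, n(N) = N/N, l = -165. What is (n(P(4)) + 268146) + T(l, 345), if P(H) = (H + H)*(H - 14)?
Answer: 267942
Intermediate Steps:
P(H) = 2*H*(-14 + H) (P(H) = (2*H)*(-14 + H) = 2*H*(-14 + H))
n(N) = 1
T(w, j) = -370 - w (T(w, j) = 3 - ((198 + 175) + w) = 3 - (373 + w) = 3 + (-373 - w) = -370 - w)
(n(P(4)) + 268146) + T(l, 345) = (1 + 268146) + (-370 - 1*(-165)) = 268147 + (-370 + 165) = 268147 - 205 = 267942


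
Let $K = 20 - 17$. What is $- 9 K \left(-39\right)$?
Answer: $1053$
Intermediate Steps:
$K = 3$ ($K = 20 - 17 = 3$)
$- 9 K \left(-39\right) = \left(-9\right) 3 \left(-39\right) = \left(-27\right) \left(-39\right) = 1053$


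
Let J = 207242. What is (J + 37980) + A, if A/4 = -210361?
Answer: -596222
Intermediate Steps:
A = -841444 (A = 4*(-210361) = -841444)
(J + 37980) + A = (207242 + 37980) - 841444 = 245222 - 841444 = -596222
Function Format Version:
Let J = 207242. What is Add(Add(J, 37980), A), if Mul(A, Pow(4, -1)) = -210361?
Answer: -596222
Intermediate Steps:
A = -841444 (A = Mul(4, -210361) = -841444)
Add(Add(J, 37980), A) = Add(Add(207242, 37980), -841444) = Add(245222, -841444) = -596222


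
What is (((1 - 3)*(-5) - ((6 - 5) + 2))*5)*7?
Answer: 245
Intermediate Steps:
(((1 - 3)*(-5) - ((6 - 5) + 2))*5)*7 = ((-2*(-5) - (1 + 2))*5)*7 = ((10 - 1*3)*5)*7 = ((10 - 3)*5)*7 = (7*5)*7 = 35*7 = 245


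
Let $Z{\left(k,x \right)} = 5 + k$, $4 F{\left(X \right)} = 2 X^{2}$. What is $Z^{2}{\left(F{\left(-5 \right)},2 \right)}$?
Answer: $\frac{1225}{4} \approx 306.25$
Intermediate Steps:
$F{\left(X \right)} = \frac{X^{2}}{2}$ ($F{\left(X \right)} = \frac{2 X^{2}}{4} = \frac{X^{2}}{2}$)
$Z^{2}{\left(F{\left(-5 \right)},2 \right)} = \left(5 + \frac{\left(-5\right)^{2}}{2}\right)^{2} = \left(5 + \frac{1}{2} \cdot 25\right)^{2} = \left(5 + \frac{25}{2}\right)^{2} = \left(\frac{35}{2}\right)^{2} = \frac{1225}{4}$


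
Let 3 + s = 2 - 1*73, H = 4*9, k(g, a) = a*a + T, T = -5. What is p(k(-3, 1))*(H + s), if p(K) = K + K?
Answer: 304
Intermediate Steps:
k(g, a) = -5 + a**2 (k(g, a) = a*a - 5 = a**2 - 5 = -5 + a**2)
p(K) = 2*K
H = 36
s = -74 (s = -3 + (2 - 1*73) = -3 + (2 - 73) = -3 - 71 = -74)
p(k(-3, 1))*(H + s) = (2*(-5 + 1**2))*(36 - 74) = (2*(-5 + 1))*(-38) = (2*(-4))*(-38) = -8*(-38) = 304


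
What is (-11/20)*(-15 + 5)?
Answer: 11/2 ≈ 5.5000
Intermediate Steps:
(-11/20)*(-15 + 5) = -11*1/20*(-10) = -11/20*(-10) = 11/2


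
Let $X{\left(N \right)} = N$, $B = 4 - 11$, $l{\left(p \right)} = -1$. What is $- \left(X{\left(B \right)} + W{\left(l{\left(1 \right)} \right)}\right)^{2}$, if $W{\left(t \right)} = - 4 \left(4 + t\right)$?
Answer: $-361$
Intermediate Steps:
$B = -7$
$W{\left(t \right)} = -16 - 4 t$
$- \left(X{\left(B \right)} + W{\left(l{\left(1 \right)} \right)}\right)^{2} = - \left(-7 - 12\right)^{2} = - \left(-19\right)^{2} = \left(-1\right) 361 = -361$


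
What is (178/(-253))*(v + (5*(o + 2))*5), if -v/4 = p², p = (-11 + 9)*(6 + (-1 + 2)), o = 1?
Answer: 126202/253 ≈ 498.82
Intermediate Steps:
p = -14 (p = -2*(6 + 1) = -2*7 = -14)
v = -784 (v = -4*(-14)² = -4*196 = -784)
(178/(-253))*(v + (5*(o + 2))*5) = (178/(-253))*(-784 + (5*(1 + 2))*5) = (178*(-1/253))*(-784 + (5*3)*5) = -178*(-784 + 15*5)/253 = -178*(-784 + 75)/253 = -178/253*(-709) = 126202/253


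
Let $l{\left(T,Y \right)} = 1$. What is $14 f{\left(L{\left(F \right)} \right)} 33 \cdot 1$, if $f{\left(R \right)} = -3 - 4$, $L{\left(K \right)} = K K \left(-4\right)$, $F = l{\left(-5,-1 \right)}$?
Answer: $-3234$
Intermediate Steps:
$F = 1$
$L{\left(K \right)} = - 4 K^{2}$ ($L{\left(K \right)} = K^{2} \left(-4\right) = - 4 K^{2}$)
$f{\left(R \right)} = -7$
$14 f{\left(L{\left(F \right)} \right)} 33 \cdot 1 = 14 \left(-7\right) 33 \cdot 1 = \left(-98\right) 33 = -3234$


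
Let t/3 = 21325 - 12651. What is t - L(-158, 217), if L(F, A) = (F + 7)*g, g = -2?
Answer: 25720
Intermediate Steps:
t = 26022 (t = 3*(21325 - 12651) = 3*8674 = 26022)
L(F, A) = -14 - 2*F (L(F, A) = (F + 7)*(-2) = (7 + F)*(-2) = -14 - 2*F)
t - L(-158, 217) = 26022 - (-14 - 2*(-158)) = 26022 - (-14 + 316) = 26022 - 1*302 = 26022 - 302 = 25720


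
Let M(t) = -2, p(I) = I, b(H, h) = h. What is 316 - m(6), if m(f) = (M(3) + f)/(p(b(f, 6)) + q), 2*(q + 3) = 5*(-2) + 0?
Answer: 318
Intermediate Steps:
q = -8 (q = -3 + (5*(-2) + 0)/2 = -3 + (-10 + 0)/2 = -3 + (½)*(-10) = -3 - 5 = -8)
m(f) = 1 - f/2 (m(f) = (-2 + f)/(6 - 8) = (-2 + f)/(-2) = (-2 + f)*(-½) = 1 - f/2)
316 - m(6) = 316 - (1 - ½*6) = 316 - (1 - 3) = 316 - 1*(-2) = 316 + 2 = 318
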